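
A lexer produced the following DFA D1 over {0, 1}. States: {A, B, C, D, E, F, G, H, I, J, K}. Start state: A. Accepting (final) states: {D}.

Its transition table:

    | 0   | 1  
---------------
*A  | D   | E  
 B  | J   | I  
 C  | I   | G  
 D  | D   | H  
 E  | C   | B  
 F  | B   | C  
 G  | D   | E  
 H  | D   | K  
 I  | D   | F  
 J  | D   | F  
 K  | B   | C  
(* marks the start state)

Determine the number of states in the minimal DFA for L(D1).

All states are reachable from the start state.
Initial partition by acceptance: {D} | {A,B,C,E,F,G,H,I,J,K}.
Split {A,B,C,E,F,G,H,I,J,K} by δ(·,0) → {A,G,H,I,J} and {B,C,E,F,K}.
Refine {B,C,E,F,K} on symbol 0: members go to different blocks, giving {E,F,K} and {B,C}.
Stable partition: {D} | {A,G,H,I,J} | {E,F,K} | {B,C} — 4 equivalence classes.

4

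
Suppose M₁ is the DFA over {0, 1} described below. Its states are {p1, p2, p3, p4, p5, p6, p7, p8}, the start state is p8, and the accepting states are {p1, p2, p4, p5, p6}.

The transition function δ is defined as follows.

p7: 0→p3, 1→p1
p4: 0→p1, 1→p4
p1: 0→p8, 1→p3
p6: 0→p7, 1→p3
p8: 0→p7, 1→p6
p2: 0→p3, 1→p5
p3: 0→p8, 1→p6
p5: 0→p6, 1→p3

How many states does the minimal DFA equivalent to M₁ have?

First remove the unreachable states {p2,p4,p5}; 5 states remain.
Start with accepting vs non-accepting: {p1,p6} | {p3,p7,p8}.
The partition is now stable with 2 blocks: {p1,p6} | {p3,p7,p8}.

2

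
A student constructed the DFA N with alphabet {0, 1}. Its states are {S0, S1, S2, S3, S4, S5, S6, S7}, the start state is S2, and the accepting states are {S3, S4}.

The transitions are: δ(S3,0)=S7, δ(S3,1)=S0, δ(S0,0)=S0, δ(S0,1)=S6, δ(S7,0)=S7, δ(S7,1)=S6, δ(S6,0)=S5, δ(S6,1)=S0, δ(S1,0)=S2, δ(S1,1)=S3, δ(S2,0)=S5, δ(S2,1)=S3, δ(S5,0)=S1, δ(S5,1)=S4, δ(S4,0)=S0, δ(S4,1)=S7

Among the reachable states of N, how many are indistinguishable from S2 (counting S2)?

All states are reachable from the start state.
P0 = {S3,S4} | {S0,S1,S2,S5,S6,S7}.
Split {S0,S1,S2,S5,S6,S7} by δ(·,1) → {S0,S6,S7} and {S1,S2,S5}.
Split {S0,S6,S7} by δ(·,0) → {S0,S7} and {S6}.
Stable partition: {S3,S4} | {S0,S7} | {S1,S2,S5} | {S6} — 4 equivalence classes.
The equivalence class containing S2 is {S1,S2,S5}, of size 3.

3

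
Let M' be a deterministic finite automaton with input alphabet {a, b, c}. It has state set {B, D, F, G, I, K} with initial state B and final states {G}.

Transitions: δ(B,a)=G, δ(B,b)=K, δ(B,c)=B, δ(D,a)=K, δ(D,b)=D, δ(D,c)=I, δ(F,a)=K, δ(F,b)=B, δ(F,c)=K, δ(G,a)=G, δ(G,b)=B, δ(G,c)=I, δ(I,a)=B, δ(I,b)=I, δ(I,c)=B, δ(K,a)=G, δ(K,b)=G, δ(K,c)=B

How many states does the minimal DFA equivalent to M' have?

4

First remove the unreachable states {D,F}; 4 states remain.
Start with accepting vs non-accepting: {G} | {B,I,K}.
Split {B,I,K} by δ(·,a) → {B,K} and {I}.
On input b, block {B,K} splits into {B} and {K}.
The partition is now stable with 4 blocks: {G} | {B} | {I} | {K}.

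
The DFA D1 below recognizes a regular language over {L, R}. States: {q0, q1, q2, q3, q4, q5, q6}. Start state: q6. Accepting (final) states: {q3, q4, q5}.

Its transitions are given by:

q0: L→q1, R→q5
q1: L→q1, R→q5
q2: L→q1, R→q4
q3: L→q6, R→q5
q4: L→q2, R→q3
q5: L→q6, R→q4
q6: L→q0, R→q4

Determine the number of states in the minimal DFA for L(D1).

2

Initial partition by acceptance: {q3,q4,q5} | {q0,q1,q2,q6}.
No further refinement is possible. Final partition (2 blocks): {q3,q4,q5} | {q0,q1,q2,q6}.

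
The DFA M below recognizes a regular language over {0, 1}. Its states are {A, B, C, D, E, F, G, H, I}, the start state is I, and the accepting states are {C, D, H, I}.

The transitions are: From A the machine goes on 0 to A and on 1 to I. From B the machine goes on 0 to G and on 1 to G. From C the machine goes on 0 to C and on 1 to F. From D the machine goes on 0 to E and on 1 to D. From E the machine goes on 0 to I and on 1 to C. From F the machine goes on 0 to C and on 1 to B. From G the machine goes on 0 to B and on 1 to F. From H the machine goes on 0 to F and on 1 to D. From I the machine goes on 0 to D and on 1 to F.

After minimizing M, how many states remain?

7

First remove the unreachable states {A,H}; 7 states remain.
Start with accepting vs non-accepting: {C,D,I} | {B,E,F,G}.
On input 0, block {C,D,I} splits into {C,I} and {D}.
On input 0, block {C,I} splits into {C} and {I}.
Refine {B,E,F,G} on symbol 0: members go to different blocks, giving {B,G} and {E} and {F}.
Split {B,G} by δ(·,1) → {B} and {G}.
No further refinement is possible. Final partition (7 blocks): {C} | {B} | {D} | {I} | {E} | {F} | {G}.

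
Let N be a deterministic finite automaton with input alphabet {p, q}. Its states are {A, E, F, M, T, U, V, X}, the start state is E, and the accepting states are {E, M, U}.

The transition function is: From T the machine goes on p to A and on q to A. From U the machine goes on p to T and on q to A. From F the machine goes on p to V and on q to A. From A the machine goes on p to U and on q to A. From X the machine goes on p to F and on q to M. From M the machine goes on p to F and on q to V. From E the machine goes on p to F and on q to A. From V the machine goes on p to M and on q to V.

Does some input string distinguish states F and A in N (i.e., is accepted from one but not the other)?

States {X} cannot be reached from the start state, so discard them.
Initial partition by acceptance: {E,M,U} | {A,F,T,V}.
On input p, block {A,F,T,V} splits into {F,T} and {A,V}.
No further refinement is possible. Final partition (3 blocks): {E,M,U} | {F,T} | {A,V}.
F and A end up in different blocks, so they are distinguishable. For instance, the string 'p' is accepted from only A.

Yes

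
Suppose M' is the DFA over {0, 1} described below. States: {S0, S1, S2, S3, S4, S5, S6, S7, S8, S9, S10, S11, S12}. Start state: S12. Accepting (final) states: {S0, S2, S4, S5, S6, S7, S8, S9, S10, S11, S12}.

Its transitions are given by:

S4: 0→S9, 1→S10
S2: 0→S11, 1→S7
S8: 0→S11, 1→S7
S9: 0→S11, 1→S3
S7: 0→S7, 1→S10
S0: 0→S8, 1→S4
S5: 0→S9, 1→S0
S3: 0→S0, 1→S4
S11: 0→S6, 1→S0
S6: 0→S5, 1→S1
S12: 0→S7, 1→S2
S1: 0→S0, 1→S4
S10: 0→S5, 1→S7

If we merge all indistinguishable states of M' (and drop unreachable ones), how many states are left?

7

All states are reachable from the start state.
Start with accepting vs non-accepting: {S0,S2,S4,S5,S6,S7,S8,S9,S10,S11,S12} | {S1,S3}.
Refine {S0,S2,S4,S5,S6,S7,S8,S9,S10,S11,S12} on symbol 1: members go to different blocks, giving {S0,S2,S4,S5,S7,S8,S10,S11,S12} and {S6,S9}.
Refine {S0,S2,S4,S5,S7,S8,S10,S11,S12} on symbol 0: members go to different blocks, giving {S0,S2,S7,S8,S10,S12} and {S4,S5,S11}.
Split {S0,S2,S7,S8,S10,S12} by δ(·,0) → {S0,S7,S12} and {S2,S8,S10}.
Refine {S0,S7,S12} on symbol 0: members go to different blocks, giving {S7,S12} and {S0}.
On input 1, block {S4,S5,S11} splits into {S5,S11} and {S4}.
Stable partition: {S7,S12} | {S1,S3} | {S6,S9} | {S5,S11} | {S2,S8,S10} | {S0} | {S4} — 7 equivalence classes.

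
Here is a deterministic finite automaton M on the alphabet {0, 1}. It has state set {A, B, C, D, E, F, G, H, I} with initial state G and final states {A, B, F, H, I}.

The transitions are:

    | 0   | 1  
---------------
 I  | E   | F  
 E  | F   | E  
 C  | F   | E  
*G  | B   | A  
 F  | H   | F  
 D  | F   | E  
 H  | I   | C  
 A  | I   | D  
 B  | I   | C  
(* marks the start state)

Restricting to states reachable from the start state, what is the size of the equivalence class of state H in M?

3

P0 = {A,B,F,H,I} | {C,D,E,G}.
On input 0, block {A,B,F,H,I} splits into {A,B,F,H} and {I}.
Split {A,B,F,H} by δ(·,0) → {A,B,H} and {F}.
Refine {C,D,E,G} on symbol 0: members go to different blocks, giving {C,D,E} and {G}.
The partition is now stable with 5 blocks: {A,B,H} | {C,D,E} | {I} | {F} | {G}.
The equivalence class containing H is {A,B,H}, of size 3.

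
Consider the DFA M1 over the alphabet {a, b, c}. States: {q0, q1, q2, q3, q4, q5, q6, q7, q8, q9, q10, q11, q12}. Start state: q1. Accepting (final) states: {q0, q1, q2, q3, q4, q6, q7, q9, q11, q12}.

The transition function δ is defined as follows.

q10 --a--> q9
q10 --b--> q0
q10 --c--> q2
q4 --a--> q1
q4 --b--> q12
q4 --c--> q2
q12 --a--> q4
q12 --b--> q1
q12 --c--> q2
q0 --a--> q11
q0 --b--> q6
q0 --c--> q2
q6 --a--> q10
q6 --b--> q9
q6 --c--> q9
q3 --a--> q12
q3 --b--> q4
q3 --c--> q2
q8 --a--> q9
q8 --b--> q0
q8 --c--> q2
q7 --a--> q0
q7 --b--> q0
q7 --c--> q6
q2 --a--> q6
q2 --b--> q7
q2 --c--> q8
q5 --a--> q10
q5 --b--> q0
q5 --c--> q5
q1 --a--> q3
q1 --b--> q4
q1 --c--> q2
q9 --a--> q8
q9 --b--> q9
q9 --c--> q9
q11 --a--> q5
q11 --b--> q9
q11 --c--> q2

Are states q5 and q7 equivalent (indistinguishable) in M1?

All states are reachable from the start state.
Start with accepting vs non-accepting: {q0,q1,q2,q3,q4,q6,q7,q9,q11,q12} | {q5,q8,q10}.
On input a, block {q0,q1,q2,q3,q4,q6,q7,q9,q11,q12} splits into {q0,q1,q2,q3,q4,q7,q12} and {q6,q9,q11}.
On input a, block {q0,q1,q2,q3,q4,q7,q12} splits into {q1,q3,q4,q7,q12} and {q0,q2}.
Refine {q1,q3,q4,q7,q12} on symbol a: members go to different blocks, giving {q1,q3,q4,q12} and {q7}.
On input a, block {q5,q8,q10} splits into {q8,q10} and {q5}.
On input a, block {q6,q9,q11} splits into {q6,q9} and {q11}.
Refine {q0,q2} on symbol a: members go to different blocks, giving {q0} and {q2}.
No further refinement is possible. Final partition (8 blocks): {q1,q3,q4,q12} | {q8,q10} | {q6,q9} | {q0} | {q7} | {q5} | {q11} | {q2}.
q5 and q7 end up in different blocks, so they are distinguishable. For instance, the string 'ε' is accepted from only q7.

No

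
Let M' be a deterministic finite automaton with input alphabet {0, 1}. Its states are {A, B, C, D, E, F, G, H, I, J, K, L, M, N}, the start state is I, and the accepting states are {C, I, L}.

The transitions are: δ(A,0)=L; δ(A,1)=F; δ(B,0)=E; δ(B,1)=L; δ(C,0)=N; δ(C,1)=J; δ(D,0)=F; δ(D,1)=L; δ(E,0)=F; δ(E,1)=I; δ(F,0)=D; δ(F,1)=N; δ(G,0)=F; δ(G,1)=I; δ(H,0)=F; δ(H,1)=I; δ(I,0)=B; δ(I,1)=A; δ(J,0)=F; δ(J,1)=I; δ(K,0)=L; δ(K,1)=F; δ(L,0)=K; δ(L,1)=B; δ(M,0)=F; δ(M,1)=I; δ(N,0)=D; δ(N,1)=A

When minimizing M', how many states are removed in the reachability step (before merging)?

No path from I leads to C, G, H, J, M; the other 9 states are all reachable.

5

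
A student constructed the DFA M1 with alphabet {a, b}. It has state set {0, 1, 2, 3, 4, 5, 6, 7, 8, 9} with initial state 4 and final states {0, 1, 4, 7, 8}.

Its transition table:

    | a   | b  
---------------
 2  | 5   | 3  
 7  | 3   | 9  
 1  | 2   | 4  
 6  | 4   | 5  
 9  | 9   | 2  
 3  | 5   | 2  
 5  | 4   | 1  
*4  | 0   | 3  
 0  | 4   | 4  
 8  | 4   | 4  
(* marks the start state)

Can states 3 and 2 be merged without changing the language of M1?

Yes

First remove the unreachable states {6,7,8,9}; 6 states remain.
Initial partition by acceptance: {0,1,4} | {2,3,5}.
Refine {0,1,4} on symbol a: members go to different blocks, giving {0,4} and {1}.
Split {0,4} by δ(·,b) → {0} and {4}.
On input a, block {2,3,5} splits into {2,3} and {5}.
The partition is now stable with 5 blocks: {0} | {2,3} | {1} | {4} | {5}.
3 and 2 lie in the same block of the stable partition, so they are equivalent — no string distinguishes them.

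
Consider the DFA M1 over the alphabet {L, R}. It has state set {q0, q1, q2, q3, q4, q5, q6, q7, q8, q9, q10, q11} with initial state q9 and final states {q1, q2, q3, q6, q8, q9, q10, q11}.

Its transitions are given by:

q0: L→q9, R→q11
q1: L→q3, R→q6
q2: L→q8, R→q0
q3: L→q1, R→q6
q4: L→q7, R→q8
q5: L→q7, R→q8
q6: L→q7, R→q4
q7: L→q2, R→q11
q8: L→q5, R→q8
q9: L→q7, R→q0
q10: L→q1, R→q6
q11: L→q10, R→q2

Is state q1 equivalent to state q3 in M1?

Yes

Start with accepting vs non-accepting: {q1,q2,q3,q6,q8,q9,q10,q11} | {q0,q4,q5,q7}.
On input L, block {q1,q2,q3,q6,q8,q9,q10,q11} splits into {q1,q2,q3,q10,q11} and {q6,q8,q9}.
Refine {q1,q2,q3,q10,q11} on symbol L: members go to different blocks, giving {q1,q3,q10,q11} and {q2}.
On input R, block {q1,q3,q10,q11} splits into {q1,q3,q10} and {q11}.
On input L, block {q0,q4,q5,q7} splits into {q4,q5} and {q0} and {q7}.
On input L, block {q6,q8,q9} splits into {q6,q9} and {q8}.
Split {q6,q9} by δ(·,R) → {q6} and {q9}.
No further refinement is possible. Final partition (9 blocks): {q1,q3,q10} | {q4,q5} | {q6} | {q2} | {q11} | {q0} | {q7} | {q8} | {q9}.
q1 and q3 lie in the same block of the stable partition, so they are equivalent — no string distinguishes them.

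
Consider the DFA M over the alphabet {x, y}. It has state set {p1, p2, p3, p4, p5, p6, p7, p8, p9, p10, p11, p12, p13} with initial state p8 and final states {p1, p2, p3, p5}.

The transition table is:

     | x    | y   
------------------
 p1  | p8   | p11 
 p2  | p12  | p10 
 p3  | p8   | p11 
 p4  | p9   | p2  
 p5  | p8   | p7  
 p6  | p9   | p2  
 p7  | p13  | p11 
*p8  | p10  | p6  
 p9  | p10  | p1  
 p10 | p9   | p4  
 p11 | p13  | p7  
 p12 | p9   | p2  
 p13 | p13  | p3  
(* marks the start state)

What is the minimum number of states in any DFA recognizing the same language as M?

States {p5} cannot be reached from the start state, so discard them.
Initial partition by acceptance: {p1,p2,p3} | {p4,p6,p7,p8,p9,p10,p11,p12,p13}.
Refine {p4,p6,p7,p8,p9,p10,p11,p12,p13} on symbol y: members go to different blocks, giving {p4,p6,p9,p12,p13} and {p7,p8,p10,p11}.
Refine {p1,p2,p3} on symbol x: members go to different blocks, giving {p1,p3} and {p2}.
On input x, block {p4,p6,p9,p12,p13} splits into {p4,p6,p12,p13} and {p9}.
Split {p4,p6,p12,p13} by δ(·,x) → {p4,p6,p12} and {p13}.
Refine {p7,p8,p10,p11} on symbol x: members go to different blocks, giving {p7,p11} and {p8} and {p10}.
No further refinement is possible. Final partition (8 blocks): {p1,p3} | {p4,p6,p12} | {p7,p11} | {p2} | {p9} | {p13} | {p8} | {p10}.

8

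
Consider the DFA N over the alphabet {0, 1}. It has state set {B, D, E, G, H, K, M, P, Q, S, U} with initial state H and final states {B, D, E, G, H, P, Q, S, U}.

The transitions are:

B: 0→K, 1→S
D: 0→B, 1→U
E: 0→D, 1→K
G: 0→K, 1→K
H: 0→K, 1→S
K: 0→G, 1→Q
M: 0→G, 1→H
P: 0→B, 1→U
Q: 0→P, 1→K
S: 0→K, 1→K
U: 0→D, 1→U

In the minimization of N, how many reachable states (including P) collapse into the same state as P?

2

Reachable states from the start: {B,D,G,H,K,P,Q,S,U}. Unreachable: {E,M} — drop them.
Start with accepting vs non-accepting: {B,D,G,H,P,Q,S,U} | {K}.
Refine {B,D,G,H,P,Q,S,U} on symbol 0: members go to different blocks, giving {B,G,H,S} and {D,P,Q,U}.
Split {B,G,H,S} by δ(·,1) → {G,S} and {B,H}.
Split {D,P,Q,U} by δ(·,0) → {Q,U} and {D,P}.
Refine {Q,U} on symbol 1: members go to different blocks, giving {U} and {Q}.
The partition is now stable with 6 blocks: {G,S} | {K} | {U} | {B,H} | {D,P} | {Q}.
State P belongs to the block {D,P}, which has 2 states.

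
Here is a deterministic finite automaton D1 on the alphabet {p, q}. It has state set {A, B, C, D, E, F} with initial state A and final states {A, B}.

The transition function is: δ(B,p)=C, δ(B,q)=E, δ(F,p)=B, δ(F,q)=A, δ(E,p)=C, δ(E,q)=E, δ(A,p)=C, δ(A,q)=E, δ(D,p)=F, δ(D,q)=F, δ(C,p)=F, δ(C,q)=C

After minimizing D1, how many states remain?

4

First remove the unreachable states {D}; 5 states remain.
P0 = {A,B} | {C,E,F}.
Split {C,E,F} by δ(·,p) → {C,E} and {F}.
Split {C,E} by δ(·,p) → {C} and {E}.
The partition is now stable with 4 blocks: {A,B} | {C} | {F} | {E}.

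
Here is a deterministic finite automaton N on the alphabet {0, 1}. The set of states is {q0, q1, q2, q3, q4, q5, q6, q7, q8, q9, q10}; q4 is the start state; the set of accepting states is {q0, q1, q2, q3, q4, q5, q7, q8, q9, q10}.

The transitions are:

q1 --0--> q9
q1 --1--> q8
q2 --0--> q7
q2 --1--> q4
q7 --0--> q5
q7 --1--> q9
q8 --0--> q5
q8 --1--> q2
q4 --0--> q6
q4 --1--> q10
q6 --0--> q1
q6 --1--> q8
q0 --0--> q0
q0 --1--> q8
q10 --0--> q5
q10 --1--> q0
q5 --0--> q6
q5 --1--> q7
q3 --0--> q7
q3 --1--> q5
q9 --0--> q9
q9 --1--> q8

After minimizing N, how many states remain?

States {q3} cannot be reached from the start state, so discard them.
Start with accepting vs non-accepting: {q0,q1,q2,q4,q5,q7,q8,q9,q10} | {q6}.
Refine {q0,q1,q2,q4,q5,q7,q8,q9,q10} on symbol 0: members go to different blocks, giving {q0,q1,q2,q7,q8,q9,q10} and {q4,q5}.
Refine {q0,q1,q2,q7,q8,q9,q10} on symbol 0: members go to different blocks, giving {q0,q1,q2,q9} and {q7,q8,q10}.
Refine {q0,q1,q2,q9} on symbol 0: members go to different blocks, giving {q0,q1,q9} and {q2}.
On input 1, block {q7,q8,q10} splits into {q7,q10} and {q8}.
No further refinement is possible. Final partition (6 blocks): {q0,q1,q9} | {q6} | {q4,q5} | {q7,q10} | {q2} | {q8}.

6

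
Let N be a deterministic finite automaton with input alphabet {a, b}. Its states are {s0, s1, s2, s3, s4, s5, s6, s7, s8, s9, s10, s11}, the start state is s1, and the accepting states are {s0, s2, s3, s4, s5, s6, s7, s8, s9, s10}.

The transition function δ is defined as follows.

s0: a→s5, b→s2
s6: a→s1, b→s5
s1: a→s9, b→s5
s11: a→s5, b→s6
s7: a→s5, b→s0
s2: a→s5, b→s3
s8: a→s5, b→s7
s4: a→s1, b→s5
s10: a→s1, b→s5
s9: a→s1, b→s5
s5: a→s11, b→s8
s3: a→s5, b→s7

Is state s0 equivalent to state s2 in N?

Yes

Reachable states from the start: {s0,s1,s2,s3,s5,s6,s7,s8,s9,s11}. Unreachable: {s4,s10} — drop them.
P0 = {s0,s2,s3,s5,s6,s7,s8,s9} | {s1,s11}.
Split {s0,s2,s3,s5,s6,s7,s8,s9} by δ(·,a) → {s0,s2,s3,s7,s8} and {s5,s6,s9}.
Refine {s5,s6,s9} on symbol b: members go to different blocks, giving {s6,s9} and {s5}.
Split {s1,s11} by δ(·,a) → {s1} and {s11}.
Stable partition: {s0,s2,s3,s7,s8} | {s1} | {s6,s9} | {s5} | {s11} — 5 equivalence classes.
s0 and s2 lie in the same block of the stable partition, so they are equivalent — no string distinguishes them.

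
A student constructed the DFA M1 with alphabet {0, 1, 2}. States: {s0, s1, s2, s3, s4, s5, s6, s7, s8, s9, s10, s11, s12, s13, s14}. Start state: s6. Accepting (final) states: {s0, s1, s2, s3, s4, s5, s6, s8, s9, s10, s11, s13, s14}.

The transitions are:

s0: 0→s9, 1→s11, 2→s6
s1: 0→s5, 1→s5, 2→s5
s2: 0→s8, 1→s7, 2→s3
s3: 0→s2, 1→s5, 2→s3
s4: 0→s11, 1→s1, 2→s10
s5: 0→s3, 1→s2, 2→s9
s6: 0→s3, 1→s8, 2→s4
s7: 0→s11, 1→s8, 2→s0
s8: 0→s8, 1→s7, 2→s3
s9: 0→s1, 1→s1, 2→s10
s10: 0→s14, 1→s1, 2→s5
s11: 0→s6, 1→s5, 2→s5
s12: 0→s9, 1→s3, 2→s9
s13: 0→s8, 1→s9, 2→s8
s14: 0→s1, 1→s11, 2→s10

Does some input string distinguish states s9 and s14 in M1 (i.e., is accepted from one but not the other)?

No

Reachable states from the start: {s0,s1,s2,s3,s4,s5,s6,s7,s8,s9,s10,s11,s14}. Unreachable: {s12,s13} — drop them.
P0 = {s0,s1,s2,s3,s4,s5,s6,s8,s9,s10,s11,s14} | {s7}.
On input 1, block {s0,s1,s2,s3,s4,s5,s6,s8,s9,s10,s11,s14} splits into {s0,s1,s3,s4,s5,s6,s9,s10,s11,s14} and {s2,s8}.
On input 0, block {s0,s1,s3,s4,s5,s6,s9,s10,s11,s14} splits into {s0,s1,s4,s5,s6,s9,s10,s11,s14} and {s3}.
Split {s0,s1,s4,s5,s6,s9,s10,s11,s14} by δ(·,0) → {s0,s1,s4,s9,s10,s11,s14} and {s5,s6}.
Split {s0,s1,s4,s9,s10,s11,s14} by δ(·,0) → {s0,s4,s9,s10,s14} and {s1,s11}.
Refine {s0,s4,s9,s10,s14} on symbol 0: members go to different blocks, giving {s4,s9,s14} and {s0,s10}.
No further refinement is possible. Final partition (7 blocks): {s4,s9,s14} | {s7} | {s2,s8} | {s3} | {s5,s6} | {s1,s11} | {s0,s10}.
s9 and s14 lie in the same block of the stable partition, so they are equivalent — no string distinguishes them.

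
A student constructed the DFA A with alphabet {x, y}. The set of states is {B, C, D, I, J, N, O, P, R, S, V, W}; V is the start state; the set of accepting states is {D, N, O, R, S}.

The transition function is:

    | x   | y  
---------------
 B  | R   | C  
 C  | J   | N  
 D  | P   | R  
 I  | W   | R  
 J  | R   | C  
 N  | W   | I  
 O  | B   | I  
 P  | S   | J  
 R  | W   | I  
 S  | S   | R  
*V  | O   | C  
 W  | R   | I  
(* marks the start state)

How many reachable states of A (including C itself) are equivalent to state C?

2

States {D,P,S} cannot be reached from the start state, so discard them.
P0 = {N,O,R} | {B,C,I,J,V,W}.
Split {B,C,I,J,V,W} by δ(·,x) → {B,J,V,W} and {C,I}.
The partition is now stable with 3 blocks: {N,O,R} | {B,J,V,W} | {C,I}.
The equivalence class containing C is {C,I}, of size 2.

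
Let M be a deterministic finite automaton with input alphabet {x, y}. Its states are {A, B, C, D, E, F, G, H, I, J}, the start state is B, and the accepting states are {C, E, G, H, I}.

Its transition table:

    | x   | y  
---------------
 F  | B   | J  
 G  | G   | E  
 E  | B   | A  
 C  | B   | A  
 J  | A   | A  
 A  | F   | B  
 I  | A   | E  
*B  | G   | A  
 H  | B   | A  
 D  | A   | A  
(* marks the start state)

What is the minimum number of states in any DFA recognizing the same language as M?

6

States {C,D,H,I} cannot be reached from the start state, so discard them.
Initial partition by acceptance: {E,G} | {A,B,F,J}.
Refine {E,G} on symbol x: members go to different blocks, giving {E} and {G}.
Split {A,B,F,J} by δ(·,x) → {A,F,J} and {B}.
Refine {A,F,J} on symbol x: members go to different blocks, giving {A,J} and {F}.
Refine {A,J} on symbol x: members go to different blocks, giving {A} and {J}.
No further refinement is possible. Final partition (6 blocks): {E} | {A} | {G} | {B} | {F} | {J}.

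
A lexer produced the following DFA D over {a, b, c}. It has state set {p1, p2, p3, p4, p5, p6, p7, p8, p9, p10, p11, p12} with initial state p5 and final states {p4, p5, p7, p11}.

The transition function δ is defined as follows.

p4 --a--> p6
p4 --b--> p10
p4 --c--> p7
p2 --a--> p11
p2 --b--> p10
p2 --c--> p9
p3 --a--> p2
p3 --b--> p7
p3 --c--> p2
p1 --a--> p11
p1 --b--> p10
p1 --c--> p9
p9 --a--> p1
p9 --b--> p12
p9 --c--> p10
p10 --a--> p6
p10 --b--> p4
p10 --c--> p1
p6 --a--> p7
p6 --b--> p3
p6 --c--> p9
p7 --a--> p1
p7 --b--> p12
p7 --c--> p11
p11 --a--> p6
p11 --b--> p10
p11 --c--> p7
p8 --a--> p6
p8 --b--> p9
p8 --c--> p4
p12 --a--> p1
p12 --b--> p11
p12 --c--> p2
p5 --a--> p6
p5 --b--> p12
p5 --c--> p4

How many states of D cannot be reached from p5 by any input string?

1

No path from p5 leads to p8; the other 11 states are all reachable.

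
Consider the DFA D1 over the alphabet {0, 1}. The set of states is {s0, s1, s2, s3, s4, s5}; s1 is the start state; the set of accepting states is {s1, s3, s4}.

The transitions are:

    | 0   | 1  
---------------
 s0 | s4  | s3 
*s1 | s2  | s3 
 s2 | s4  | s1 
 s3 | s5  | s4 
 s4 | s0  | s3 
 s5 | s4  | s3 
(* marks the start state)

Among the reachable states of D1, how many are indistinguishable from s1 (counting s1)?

Every state is reachable, so we keep all 6.
Start with accepting vs non-accepting: {s1,s3,s4} | {s0,s2,s5}.
The partition is now stable with 2 blocks: {s1,s3,s4} | {s0,s2,s5}.
State s1 belongs to the block {s1,s3,s4}, which has 3 states.

3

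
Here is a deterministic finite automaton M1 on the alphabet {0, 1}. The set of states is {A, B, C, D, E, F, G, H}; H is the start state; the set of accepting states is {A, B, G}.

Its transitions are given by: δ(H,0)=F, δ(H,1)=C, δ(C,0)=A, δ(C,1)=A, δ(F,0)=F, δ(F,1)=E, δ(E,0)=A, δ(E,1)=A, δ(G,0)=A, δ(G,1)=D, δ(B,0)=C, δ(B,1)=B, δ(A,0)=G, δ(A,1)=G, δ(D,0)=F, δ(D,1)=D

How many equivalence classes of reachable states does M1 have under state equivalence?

First remove the unreachable states {B}; 7 states remain.
Start with accepting vs non-accepting: {A,G} | {C,D,E,F,H}.
On input 1, block {A,G} splits into {A} and {G}.
On input 0, block {C,D,E,F,H} splits into {D,F,H} and {C,E}.
Split {D,F,H} by δ(·,1) → {F,H} and {D}.
Stable partition: {A} | {F,H} | {G} | {C,E} | {D} — 5 equivalence classes.

5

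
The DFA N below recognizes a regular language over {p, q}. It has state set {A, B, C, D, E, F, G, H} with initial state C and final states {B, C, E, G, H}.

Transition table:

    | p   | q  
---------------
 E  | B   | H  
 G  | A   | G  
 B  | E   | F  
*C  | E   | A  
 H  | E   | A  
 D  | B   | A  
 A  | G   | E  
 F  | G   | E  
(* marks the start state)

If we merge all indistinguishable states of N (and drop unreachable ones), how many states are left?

Reachable states from the start: {A,B,C,E,F,G,H}. Unreachable: {D} — drop them.
Initial partition by acceptance: {B,C,E,G,H} | {A,F}.
On input p, block {B,C,E,G,H} splits into {B,C,E,H} and {G}.
Split {B,C,E,H} by δ(·,q) → {B,C,H} and {E}.
The partition is now stable with 4 blocks: {B,C,H} | {A,F} | {G} | {E}.

4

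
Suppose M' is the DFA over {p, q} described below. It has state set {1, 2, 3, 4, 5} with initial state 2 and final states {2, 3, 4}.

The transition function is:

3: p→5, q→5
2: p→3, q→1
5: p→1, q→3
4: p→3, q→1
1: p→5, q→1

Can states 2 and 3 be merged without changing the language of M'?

No

States {4} cannot be reached from the start state, so discard them.
Start with accepting vs non-accepting: {2,3} | {1,5}.
Refine {2,3} on symbol p: members go to different blocks, giving {2} and {3}.
Split {1,5} by δ(·,q) → {1} and {5}.
Stable partition: {2} | {1} | {3} | {5} — 4 equivalence classes.
2 and 3 end up in different blocks, so they are distinguishable. For instance, the string 'p' is accepted from only 2.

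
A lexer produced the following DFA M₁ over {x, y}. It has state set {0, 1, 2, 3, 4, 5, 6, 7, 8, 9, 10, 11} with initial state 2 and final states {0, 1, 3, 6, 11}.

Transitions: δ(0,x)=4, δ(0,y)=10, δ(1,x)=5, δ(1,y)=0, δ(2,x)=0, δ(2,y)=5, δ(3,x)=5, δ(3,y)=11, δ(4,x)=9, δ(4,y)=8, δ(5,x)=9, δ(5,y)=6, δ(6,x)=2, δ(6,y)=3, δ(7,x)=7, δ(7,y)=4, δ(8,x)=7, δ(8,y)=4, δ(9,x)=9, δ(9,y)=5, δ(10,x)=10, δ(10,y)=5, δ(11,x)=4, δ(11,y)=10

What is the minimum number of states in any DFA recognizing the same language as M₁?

8

States {1} cannot be reached from the start state, so discard them.
Initial partition by acceptance: {0,3,6,11} | {2,4,5,7,8,9,10}.
Refine {0,3,6,11} on symbol y: members go to different blocks, giving {0,11} and {3,6}.
Refine {2,4,5,7,8,9,10} on symbol x: members go to different blocks, giving {4,5,7,8,9,10} and {2}.
On input y, block {4,5,7,8,9,10} splits into {4,7,8,9,10} and {5}.
Refine {4,7,8,9,10} on symbol y: members go to different blocks, giving {4,7,8} and {9,10}.
Split {4,7,8} by δ(·,x) → {7,8} and {4}.
On input x, block {3,6} splits into {3} and {6}.
No further refinement is possible. Final partition (8 blocks): {0,11} | {7,8} | {3} | {2} | {5} | {9,10} | {4} | {6}.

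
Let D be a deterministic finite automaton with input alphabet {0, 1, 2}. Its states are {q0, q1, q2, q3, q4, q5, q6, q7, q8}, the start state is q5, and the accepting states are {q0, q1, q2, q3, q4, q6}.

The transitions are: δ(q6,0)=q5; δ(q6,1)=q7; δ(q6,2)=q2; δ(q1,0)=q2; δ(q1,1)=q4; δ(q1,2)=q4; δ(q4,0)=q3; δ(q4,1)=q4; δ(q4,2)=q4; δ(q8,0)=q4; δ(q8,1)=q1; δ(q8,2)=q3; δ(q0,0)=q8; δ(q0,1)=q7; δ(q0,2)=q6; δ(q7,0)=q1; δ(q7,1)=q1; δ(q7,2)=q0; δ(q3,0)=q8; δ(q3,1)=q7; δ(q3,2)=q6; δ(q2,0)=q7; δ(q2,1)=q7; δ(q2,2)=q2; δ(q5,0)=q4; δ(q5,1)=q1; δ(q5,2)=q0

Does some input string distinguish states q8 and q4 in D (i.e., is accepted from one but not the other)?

Yes

Start with accepting vs non-accepting: {q0,q1,q2,q3,q4,q6} | {q5,q7,q8}.
On input 0, block {q0,q1,q2,q3,q4,q6} splits into {q0,q2,q3,q6} and {q1,q4}.
The partition is now stable with 3 blocks: {q0,q2,q3,q6} | {q5,q7,q8} | {q1,q4}.
q8 and q4 end up in different blocks, so they are distinguishable. For instance, the string 'ε' is accepted from only q4.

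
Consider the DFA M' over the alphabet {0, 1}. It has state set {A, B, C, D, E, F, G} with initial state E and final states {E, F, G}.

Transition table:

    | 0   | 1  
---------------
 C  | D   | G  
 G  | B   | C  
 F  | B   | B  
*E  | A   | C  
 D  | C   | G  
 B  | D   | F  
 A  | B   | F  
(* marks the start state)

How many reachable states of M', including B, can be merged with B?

4

Start with accepting vs non-accepting: {E,F,G} | {A,B,C,D}.
No further refinement is possible. Final partition (2 blocks): {E,F,G} | {A,B,C,D}.
State B belongs to the block {A,B,C,D}, which has 4 states.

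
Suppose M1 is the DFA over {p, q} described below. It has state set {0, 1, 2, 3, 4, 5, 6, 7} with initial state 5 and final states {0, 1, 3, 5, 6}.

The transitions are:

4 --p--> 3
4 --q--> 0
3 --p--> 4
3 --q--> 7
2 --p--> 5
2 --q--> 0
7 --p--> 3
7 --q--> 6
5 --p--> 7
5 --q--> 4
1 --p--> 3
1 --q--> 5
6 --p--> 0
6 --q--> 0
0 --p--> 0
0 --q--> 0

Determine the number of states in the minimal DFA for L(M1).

3

Reachable states from the start: {0,3,4,5,6,7}. Unreachable: {1,2} — drop them.
Initial partition by acceptance: {0,3,5,6} | {4,7}.
On input p, block {0,3,5,6} splits into {0,6} and {3,5}.
No further refinement is possible. Final partition (3 blocks): {0,6} | {4,7} | {3,5}.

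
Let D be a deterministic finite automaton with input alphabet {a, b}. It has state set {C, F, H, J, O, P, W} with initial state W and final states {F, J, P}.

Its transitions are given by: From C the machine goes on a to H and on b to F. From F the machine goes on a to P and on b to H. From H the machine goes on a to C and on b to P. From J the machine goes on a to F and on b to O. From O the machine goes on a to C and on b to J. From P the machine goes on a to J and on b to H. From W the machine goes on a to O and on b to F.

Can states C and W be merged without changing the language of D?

Yes

P0 = {F,J,P} | {C,H,O,W}.
Stable partition: {F,J,P} | {C,H,O,W} — 2 equivalence classes.
C and W lie in the same block of the stable partition, so they are equivalent — no string distinguishes them.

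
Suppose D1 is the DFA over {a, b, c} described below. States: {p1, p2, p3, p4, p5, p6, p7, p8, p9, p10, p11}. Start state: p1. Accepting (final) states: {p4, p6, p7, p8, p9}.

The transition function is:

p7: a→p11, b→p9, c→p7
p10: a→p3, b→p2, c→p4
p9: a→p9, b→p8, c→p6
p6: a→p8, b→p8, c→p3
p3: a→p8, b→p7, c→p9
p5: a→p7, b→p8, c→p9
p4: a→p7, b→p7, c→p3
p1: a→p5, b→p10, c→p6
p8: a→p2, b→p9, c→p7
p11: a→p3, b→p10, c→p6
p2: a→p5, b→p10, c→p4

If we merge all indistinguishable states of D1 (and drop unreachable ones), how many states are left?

5

Start with accepting vs non-accepting: {p4,p6,p7,p8,p9} | {p1,p2,p3,p5,p10,p11}.
Split {p4,p6,p7,p8,p9} by δ(·,a) → {p4,p6,p9} and {p7,p8}.
Split {p4,p6,p9} by δ(·,a) → {p4,p6} and {p9}.
Refine {p1,p2,p3,p5,p10,p11} on symbol a: members go to different blocks, giving {p1,p2,p10,p11} and {p3,p5}.
No further refinement is possible. Final partition (5 blocks): {p4,p6} | {p1,p2,p10,p11} | {p7,p8} | {p9} | {p3,p5}.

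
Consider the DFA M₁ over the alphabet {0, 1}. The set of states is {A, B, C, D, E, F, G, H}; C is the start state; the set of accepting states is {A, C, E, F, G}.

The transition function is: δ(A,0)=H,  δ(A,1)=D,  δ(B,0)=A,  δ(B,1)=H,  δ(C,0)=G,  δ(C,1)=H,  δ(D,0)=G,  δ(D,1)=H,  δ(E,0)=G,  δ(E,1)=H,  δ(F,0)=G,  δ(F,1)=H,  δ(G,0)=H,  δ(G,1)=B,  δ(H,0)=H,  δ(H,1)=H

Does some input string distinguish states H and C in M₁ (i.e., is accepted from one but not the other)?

Yes

Reachable states from the start: {A,B,C,D,G,H}. Unreachable: {E,F} — drop them.
Initial partition by acceptance: {A,C,G} | {B,D,H}.
Refine {A,C,G} on symbol 0: members go to different blocks, giving {A,G} and {C}.
Refine {B,D,H} on symbol 0: members go to different blocks, giving {B,D} and {H}.
Stable partition: {A,G} | {B,D} | {C} | {H} — 4 equivalence classes.
H and C end up in different blocks, so they are distinguishable. For instance, the string 'ε' is accepted from only C.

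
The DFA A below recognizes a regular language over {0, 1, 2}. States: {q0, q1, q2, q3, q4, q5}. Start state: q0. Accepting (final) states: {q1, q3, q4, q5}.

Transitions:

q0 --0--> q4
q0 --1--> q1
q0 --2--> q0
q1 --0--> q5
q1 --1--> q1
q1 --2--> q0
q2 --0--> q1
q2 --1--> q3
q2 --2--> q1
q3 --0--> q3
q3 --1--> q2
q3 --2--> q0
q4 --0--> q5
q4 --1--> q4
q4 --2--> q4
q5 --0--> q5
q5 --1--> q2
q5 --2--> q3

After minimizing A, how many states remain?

Every state is reachable, so we keep all 6.
Start with accepting vs non-accepting: {q1,q3,q4,q5} | {q0,q2}.
Split {q1,q3,q4,q5} by δ(·,1) → {q1,q4} and {q3,q5}.
On input 2, block {q1,q4} splits into {q1} and {q4}.
Split {q0,q2} by δ(·,0) → {q0} and {q2}.
Refine {q3,q5} on symbol 2: members go to different blocks, giving {q3} and {q5}.
No further refinement is possible. Final partition (6 blocks): {q1} | {q0} | {q3} | {q4} | {q2} | {q5}.

6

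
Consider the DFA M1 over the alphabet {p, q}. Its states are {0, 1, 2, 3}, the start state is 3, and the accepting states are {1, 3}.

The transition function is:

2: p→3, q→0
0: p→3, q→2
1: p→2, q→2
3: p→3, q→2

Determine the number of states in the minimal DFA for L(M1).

2

Reachable states from the start: {0,2,3}. Unreachable: {1} — drop them.
Initial partition by acceptance: {3} | {0,2}.
Stable partition: {3} | {0,2} — 2 equivalence classes.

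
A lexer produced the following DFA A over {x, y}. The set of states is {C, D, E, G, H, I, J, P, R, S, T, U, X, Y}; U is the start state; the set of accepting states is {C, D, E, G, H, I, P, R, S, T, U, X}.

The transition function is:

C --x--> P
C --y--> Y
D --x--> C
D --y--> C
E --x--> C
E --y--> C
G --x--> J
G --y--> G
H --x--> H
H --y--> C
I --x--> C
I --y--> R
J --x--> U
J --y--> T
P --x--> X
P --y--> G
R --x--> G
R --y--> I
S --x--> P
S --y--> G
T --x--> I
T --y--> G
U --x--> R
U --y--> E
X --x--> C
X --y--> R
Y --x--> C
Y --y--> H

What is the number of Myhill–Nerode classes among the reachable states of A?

Reachable states from the start: {C,E,G,H,I,J,P,R,T,U,X,Y}. Unreachable: {D,S} — drop them.
Start with accepting vs non-accepting: {C,E,G,H,I,P,R,T,U,X} | {J,Y}.
On input x, block {C,E,G,H,I,P,R,T,U,X} splits into {C,E,H,I,P,R,T,U,X} and {G}.
On input x, block {C,E,H,I,P,R,T,U,X} splits into {C,E,H,I,P,T,U,X} and {R}.
Split {C,E,H,I,P,T,U,X} by δ(·,x) → {C,E,H,I,P,T,X} and {U}.
On input y, block {C,E,H,I,P,T,X} splits into {I,X} and {E,H} and {P,T} and {C}.
On input x, block {J,Y} splits into {Y} and {J}.
Split {E,H} by δ(·,x) → {E} and {H}.
No further refinement is possible. Final partition (10 blocks): {I,X} | {Y} | {G} | {R} | {U} | {E} | {P,T} | {C} | {J} | {H}.

10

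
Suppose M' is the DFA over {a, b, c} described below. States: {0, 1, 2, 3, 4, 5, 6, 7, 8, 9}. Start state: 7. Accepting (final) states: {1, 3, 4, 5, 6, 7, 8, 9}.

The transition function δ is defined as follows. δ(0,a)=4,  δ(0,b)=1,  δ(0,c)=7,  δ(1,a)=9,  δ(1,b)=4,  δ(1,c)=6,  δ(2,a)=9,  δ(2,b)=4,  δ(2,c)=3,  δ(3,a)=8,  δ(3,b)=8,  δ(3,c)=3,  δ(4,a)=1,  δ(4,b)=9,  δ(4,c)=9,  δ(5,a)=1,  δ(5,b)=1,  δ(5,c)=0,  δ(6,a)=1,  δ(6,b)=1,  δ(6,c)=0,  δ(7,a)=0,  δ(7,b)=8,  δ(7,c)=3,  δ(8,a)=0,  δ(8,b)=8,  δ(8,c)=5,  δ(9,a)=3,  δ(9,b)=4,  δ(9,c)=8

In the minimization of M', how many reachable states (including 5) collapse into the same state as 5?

Reachable states from the start: {0,1,3,4,5,6,7,8,9}. Unreachable: {2} — drop them.
Start with accepting vs non-accepting: {1,3,4,5,6,7,8,9} | {0}.
Refine {1,3,4,5,6,7,8,9} on symbol a: members go to different blocks, giving {1,3,4,5,6,9} and {7,8}.
On input a, block {1,3,4,5,6,9} splits into {1,4,5,6,9} and {3}.
On input a, block {1,4,5,6,9} splits into {1,4,5,6} and {9}.
Refine {1,4,5,6} on symbol a: members go to different blocks, giving {4,5,6} and {1}.
On input b, block {4,5,6} splits into {5,6} and {4}.
Split {7,8} by δ(·,c) → {7} and {8}.
No further refinement is possible. Final partition (8 blocks): {5,6} | {0} | {7} | {3} | {9} | {1} | {4} | {8}.
State 5 belongs to the block {5,6}, which has 2 states.

2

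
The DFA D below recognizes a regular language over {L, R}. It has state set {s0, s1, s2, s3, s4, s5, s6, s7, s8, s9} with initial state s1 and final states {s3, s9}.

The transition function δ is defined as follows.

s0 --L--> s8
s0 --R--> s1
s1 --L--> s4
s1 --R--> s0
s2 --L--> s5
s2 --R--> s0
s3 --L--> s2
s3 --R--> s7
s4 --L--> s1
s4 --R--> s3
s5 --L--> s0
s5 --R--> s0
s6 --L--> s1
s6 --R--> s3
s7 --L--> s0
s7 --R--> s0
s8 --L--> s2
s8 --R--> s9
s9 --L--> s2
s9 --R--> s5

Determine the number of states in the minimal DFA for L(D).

States {s6} cannot be reached from the start state, so discard them.
P0 = {s3,s9} | {s0,s1,s2,s4,s5,s7,s8}.
Split {s0,s1,s2,s4,s5,s7,s8} by δ(·,R) → {s0,s1,s2,s5,s7} and {s4,s8}.
On input L, block {s0,s1,s2,s5,s7} splits into {s2,s5,s7} and {s0,s1}.
Split {s2,s5,s7} by δ(·,L) → {s5,s7} and {s2}.
Split {s4,s8} by δ(·,L) → {s4} and {s8}.
Refine {s0,s1} on symbol L: members go to different blocks, giving {s0} and {s1}.
The partition is now stable with 7 blocks: {s3,s9} | {s5,s7} | {s4} | {s0} | {s2} | {s8} | {s1}.

7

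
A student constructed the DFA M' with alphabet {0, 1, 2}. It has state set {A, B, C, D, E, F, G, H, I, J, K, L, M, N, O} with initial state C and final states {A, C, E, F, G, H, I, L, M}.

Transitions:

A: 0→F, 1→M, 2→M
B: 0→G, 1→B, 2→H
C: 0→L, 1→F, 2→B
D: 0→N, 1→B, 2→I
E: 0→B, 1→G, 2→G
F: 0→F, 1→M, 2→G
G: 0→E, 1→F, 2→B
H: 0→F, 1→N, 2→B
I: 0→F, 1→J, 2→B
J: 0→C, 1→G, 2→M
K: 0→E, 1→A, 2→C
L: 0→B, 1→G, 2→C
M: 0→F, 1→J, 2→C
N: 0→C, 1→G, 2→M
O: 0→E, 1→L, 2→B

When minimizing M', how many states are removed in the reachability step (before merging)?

5

BFS from C reaches {B, C, E, F, G, H, J, L, M, N}; the 5 state(s) A, D, I, K, O are never visited.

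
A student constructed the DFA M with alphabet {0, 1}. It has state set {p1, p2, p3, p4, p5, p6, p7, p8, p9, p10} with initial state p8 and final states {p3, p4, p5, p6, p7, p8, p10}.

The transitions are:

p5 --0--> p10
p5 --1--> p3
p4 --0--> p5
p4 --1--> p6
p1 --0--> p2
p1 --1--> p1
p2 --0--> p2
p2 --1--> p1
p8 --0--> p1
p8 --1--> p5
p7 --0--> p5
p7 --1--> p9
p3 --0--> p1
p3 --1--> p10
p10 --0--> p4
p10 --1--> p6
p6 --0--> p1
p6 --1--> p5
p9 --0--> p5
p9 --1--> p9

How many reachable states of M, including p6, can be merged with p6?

First remove the unreachable states {p7,p9}; 8 states remain.
P0 = {p3,p4,p5,p6,p8,p10} | {p1,p2}.
Split {p3,p4,p5,p6,p8,p10} by δ(·,0) → {p3,p6,p8} and {p4,p5,p10}.
Stable partition: {p3,p6,p8} | {p1,p2} | {p4,p5,p10} — 3 equivalence classes.
The equivalence class containing p6 is {p3,p6,p8}, of size 3.

3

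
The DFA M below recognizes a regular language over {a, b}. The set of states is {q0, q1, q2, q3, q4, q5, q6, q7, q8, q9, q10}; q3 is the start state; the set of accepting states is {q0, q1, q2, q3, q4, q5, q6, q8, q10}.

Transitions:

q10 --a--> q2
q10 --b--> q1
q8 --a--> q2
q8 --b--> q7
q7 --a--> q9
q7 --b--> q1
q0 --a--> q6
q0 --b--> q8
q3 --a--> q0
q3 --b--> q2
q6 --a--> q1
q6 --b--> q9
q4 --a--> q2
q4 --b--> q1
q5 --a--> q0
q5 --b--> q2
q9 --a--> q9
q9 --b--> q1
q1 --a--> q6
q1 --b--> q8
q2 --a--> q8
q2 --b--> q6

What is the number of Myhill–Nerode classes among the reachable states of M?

First remove the unreachable states {q4,q5,q10}; 8 states remain.
Initial partition by acceptance: {q0,q1,q2,q3,q6,q8} | {q7,q9}.
On input b, block {q0,q1,q2,q3,q6,q8} splits into {q0,q1,q2,q3} and {q6,q8}.
Refine {q0,q1,q2,q3} on symbol a: members go to different blocks, giving {q0,q1,q2} and {q3}.
No further refinement is possible. Final partition (4 blocks): {q0,q1,q2} | {q7,q9} | {q6,q8} | {q3}.

4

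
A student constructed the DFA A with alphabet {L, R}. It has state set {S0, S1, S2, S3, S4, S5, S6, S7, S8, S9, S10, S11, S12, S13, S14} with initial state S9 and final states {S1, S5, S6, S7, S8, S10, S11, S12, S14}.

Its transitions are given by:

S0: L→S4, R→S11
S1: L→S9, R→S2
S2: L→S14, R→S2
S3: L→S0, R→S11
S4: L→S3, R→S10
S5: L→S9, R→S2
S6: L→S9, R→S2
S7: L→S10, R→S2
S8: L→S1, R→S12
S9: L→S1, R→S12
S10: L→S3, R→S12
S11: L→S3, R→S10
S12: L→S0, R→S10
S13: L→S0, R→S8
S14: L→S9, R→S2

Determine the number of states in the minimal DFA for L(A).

Reachable states from the start: {S0,S1,S2,S3,S4,S9,S10,S11,S12,S14}. Unreachable: {S5,S6,S7,S8,S13} — drop them.
Start with accepting vs non-accepting: {S1,S10,S11,S12,S14} | {S0,S2,S3,S4,S9}.
Split {S1,S10,S11,S12,S14} by δ(·,R) → {S10,S11,S12} and {S1,S14}.
On input L, block {S0,S2,S3,S4,S9} splits into {S0,S3,S4} and {S2,S9}.
Refine {S2,S9} on symbol R: members go to different blocks, giving {S2} and {S9}.
Stable partition: {S10,S11,S12} | {S0,S3,S4} | {S1,S14} | {S2} | {S9} — 5 equivalence classes.

5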